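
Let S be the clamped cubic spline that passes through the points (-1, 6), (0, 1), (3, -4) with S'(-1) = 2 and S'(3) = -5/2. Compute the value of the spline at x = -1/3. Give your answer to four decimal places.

Let m_i = S''(x_i). Step sizes h_i = 1, 3; slopes of the chords Δ_i = (y_(i+1) - y_i)/h_i = -5, -5/3.
  1·m_0 + 8·m_1 + 3·m_2 = 6(Δ_1 - Δ_0) = 20
Clamped end conditions give two more equations: 2h_0·m_0 + h_0·m_1 = 6(Δ_0 - S'(-1)) = -42 and h_1·m_1 + 2h_1·m_2 = 6(S'(3) - Δ_1) = -5.
Solving the tridiagonal system: m_0 = -197/8, m_1 = 29/4, m_2 = -107/24.
On [-1, 0], S(x) = 6 + 2·(x + 1) - 197/16·(x + 1)² + 85/16·(x + 1)³.
With (x + 1) = 2/3: S(-1/3) = 371/108.

3.4352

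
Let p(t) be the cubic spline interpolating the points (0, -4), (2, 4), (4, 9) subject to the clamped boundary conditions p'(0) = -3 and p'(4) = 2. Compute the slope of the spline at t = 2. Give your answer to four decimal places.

With M_i denoting the second derivative at x_i, h_i = 2, 2, and Δ_i = (y_(i+1) − y_i)/h_i = 4, 5/2:
  2·M_0 + 8·M_1 + 2·M_2 = 6(Δ_1 - Δ_0) = -9
Clamped end conditions give two more equations: 2h_0·M_0 + h_0·M_1 = 6(Δ_0 - p'(0)) = 42 and h_1·M_1 + 2h_1·M_2 = 6(p'(4) - Δ_1) = -3.
Solving the tridiagonal system: M_0 = 103/8, M_1 = -19/4, M_2 = 13/8.
On [2, 4], p'(t) = b_1 + 2c_1·(t - 2) + 3d_1·(t - 2)² with b_1 = Δ_1 - h_1(2M_1 + M_2)/6 = 41/8, c_1 = M_1/2 = -19/8, d_1 = (M_2 - M_1)/(6h_1) = 17/32. So p'(2) = 41/8.

5.1250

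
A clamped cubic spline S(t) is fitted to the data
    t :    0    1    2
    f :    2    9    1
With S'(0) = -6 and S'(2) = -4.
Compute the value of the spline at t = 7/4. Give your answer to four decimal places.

2.8945

Put M_i = S'' at the i-th knot. Here h = (1, 1) and Δ = (7, -8), so the interior equations h_(i-1)·M_(i-1) + 2(h_(i-1)+h_i)·M_i + h_i·M_(i+1) = 6(Δ_i − Δ_(i-1)) read
  1·M_0 + 4·M_1 + 1·M_2 = 6(Δ_1 - Δ_0) = -90
Clamped end conditions give two more equations: 2h_0·M_0 + h_0·M_1 = 6(Δ_0 - S'(0)) = 78 and h_1·M_1 + 2h_1·M_2 = 6(S'(2) - Δ_1) = 24.
Forward elimination and back-substitution give M_0 = 125/2, M_1 = -47, M_2 = 71/2.
On [1, 2], S(t) = 9 + 7/4·(t - 1) - 47/2·(t - 1)² + 55/4·(t - 1)³.
With (t - 1) = 3/4: S(7/4) = 741/256.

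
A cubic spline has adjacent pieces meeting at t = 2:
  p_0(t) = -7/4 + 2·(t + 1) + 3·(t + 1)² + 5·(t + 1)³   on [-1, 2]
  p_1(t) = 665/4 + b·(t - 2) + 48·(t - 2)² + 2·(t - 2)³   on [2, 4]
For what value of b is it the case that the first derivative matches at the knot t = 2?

155

p_0'(t) = 2 + 6·(t + 1) + 15·(t + 1)², so p_0'(2) = 155. On the right, p_1'(2) = b, so b = 155.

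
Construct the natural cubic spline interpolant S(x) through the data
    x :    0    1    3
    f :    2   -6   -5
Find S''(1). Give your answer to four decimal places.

8.5000

With m_i denoting the second derivative at x_i, h_i = 1, 2, and Δ_i = (y_(i+1) − y_i)/h_i = -8, 1/2:
  1·m_0 + 6·m_1 + 2·m_2 = 6(Δ_1 - Δ_0) = 51
Natural end conditions: m_0 = m_2 = 0.
Forward elimination and back-substitution give m_0 = 0, m_1 = 17/2, m_2 = 0.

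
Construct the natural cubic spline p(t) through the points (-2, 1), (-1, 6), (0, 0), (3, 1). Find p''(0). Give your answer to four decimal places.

7.0323

Let σ_i = p''(x_i). Step sizes h_i = 1, 1, 3; slopes of the chords Δ_i = (y_(i+1) - y_i)/h_i = 5, -6, 1/3.
  1·σ_0 + 4·σ_1 + 1·σ_2 = 6(Δ_1 - Δ_0) = -66
  1·σ_1 + 8·σ_2 + 3·σ_3 = 6(Δ_2 - Δ_1) = 38
Natural end conditions: σ_0 = σ_3 = 0.
Solving: σ_0 = 0, σ_1 = -566/31, σ_2 = 218/31, σ_3 = 0.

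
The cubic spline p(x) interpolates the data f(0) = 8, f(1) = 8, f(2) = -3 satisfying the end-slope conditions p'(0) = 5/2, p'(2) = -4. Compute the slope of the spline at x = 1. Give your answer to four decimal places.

-7.8750

Write σ_i for p''(x_i). With h_i = 1, 1 and divided differences Δ_i = 0, -11, the continuity of p' gives the tridiagonal system
  1·σ_0 + 4·σ_1 + 1·σ_2 = 6(Δ_1 - Δ_0) = -66
Clamped end conditions give two more equations: 2h_0·σ_0 + h_0·σ_1 = 6(Δ_0 - p'(0)) = -15 and h_1·σ_1 + 2h_1·σ_2 = 6(p'(2) - Δ_1) = 42.
Forward elimination and back-substitution give σ_0 = 23/4, σ_1 = -53/2, σ_2 = 137/4.
On [1, 2], p'(x) = b_1 + 2c_1·(x - 1) + 3d_1·(x - 1)² with b_1 = Δ_1 - h_1(2σ_1 + σ_2)/6 = -63/8, c_1 = σ_1/2 = -53/4, d_1 = (σ_2 - σ_1)/(6h_1) = 81/8. So p'(1) = -63/8.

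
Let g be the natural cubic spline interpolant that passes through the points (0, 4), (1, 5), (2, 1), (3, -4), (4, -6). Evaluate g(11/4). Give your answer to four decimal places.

-2.9743

Write m_i for g''(x_i). With h_i = 1, 1, 1, 1 and divided differences Δ_i = 1, -4, -5, -2, the continuity of g' gives the tridiagonal system
  1·m_0 + 4·m_1 + 1·m_2 = 6(Δ_1 - Δ_0) = -30
  1·m_1 + 4·m_2 + 1·m_3 = 6(Δ_2 - Δ_1) = -6
  1·m_2 + 4·m_3 + 1·m_4 = 6(Δ_3 - Δ_2) = 18
Natural end conditions: m_0 = m_4 = 0.
Hence m_0 = 0, m_1 = -51/7, m_2 = -6/7, m_3 = 33/7, m_4 = 0.
On [2, 3], g(x) = 1 - 11/2·(x - 2) - 3/7·(x - 2)² + 13/14·(x - 2)³.
With (x - 2) = 3/4: g(11/4) = -2665/896.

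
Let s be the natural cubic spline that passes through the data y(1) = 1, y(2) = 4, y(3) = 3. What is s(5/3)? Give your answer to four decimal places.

3.3704

With σ_i denoting the second derivative at x_i, h_i = 1, 1, and Δ_i = (y_(i+1) − y_i)/h_i = 3, -1:
  1·σ_0 + 4·σ_1 + 1·σ_2 = 6(Δ_1 - Δ_0) = -24
Natural end conditions: σ_0 = σ_2 = 0.
Forward elimination and back-substitution give σ_0 = 0, σ_1 = -6, σ_2 = 0.
On [1, 2], s(x) = 1 + 4·(x - 1) + 0·(x - 1)² - 1·(x - 1)³.
With (x - 1) = 2/3: s(5/3) = 91/27.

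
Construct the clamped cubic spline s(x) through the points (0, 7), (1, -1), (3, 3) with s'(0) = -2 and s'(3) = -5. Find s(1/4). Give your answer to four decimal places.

Write m_i for s''(x_i). With h_i = 1, 2 and divided differences Δ_i = -8, 2, the continuity of s' gives the tridiagonal system
  1·m_0 + 6·m_1 + 2·m_2 = 6(Δ_1 - Δ_0) = 60
Clamped end conditions give two more equations: 2h_0·m_0 + h_0·m_1 = 6(Δ_0 - s'(0)) = -36 and h_1·m_1 + 2h_1·m_2 = 6(s'(3) - Δ_1) = -42.
Solving: m_0 = -29, m_1 = 22, m_2 = -43/2.
On [0, 1], s(x) = 7 - 2·x - 29/2·x² + 17/2·x³.
With x = 1/4: s(1/4) = 733/128.

5.7266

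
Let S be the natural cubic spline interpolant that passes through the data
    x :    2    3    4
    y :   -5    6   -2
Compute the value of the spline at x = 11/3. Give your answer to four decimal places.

2.0741

Let M_i = S''(x_i). Step sizes h_i = 1, 1; slopes of the chords Δ_i = (y_(i+1) - y_i)/h_i = 11, -8.
  1·M_0 + 4·M_1 + 1·M_2 = 6(Δ_1 - Δ_0) = -114
Natural end conditions: M_0 = M_2 = 0.
Hence M_0 = 0, M_1 = -57/2, M_2 = 0.
On [3, 4], S(x) = 6 + 3/2·(x - 3) - 57/4·(x - 3)² + 19/4·(x - 3)³.
With (x - 3) = 2/3: S(11/3) = 56/27.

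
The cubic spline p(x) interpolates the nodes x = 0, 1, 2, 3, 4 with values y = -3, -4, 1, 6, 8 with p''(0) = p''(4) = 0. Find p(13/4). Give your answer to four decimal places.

6.7285

Put σ_i = p'' at the i-th knot. Here h = (1, 1, 1, 1) and Δ = (-1, 5, 5, 2), so the interior equations h_(i-1)·σ_(i-1) + 2(h_(i-1)+h_i)·σ_i + h_i·σ_(i+1) = 6(Δ_i − Δ_(i-1)) read
  1·σ_0 + 4·σ_1 + 1·σ_2 = 6(Δ_1 - Δ_0) = 36
  1·σ_1 + 4·σ_2 + 1·σ_3 = 6(Δ_2 - Δ_1) = 0
  1·σ_2 + 4·σ_3 + 1·σ_4 = 6(Δ_3 - Δ_2) = -18
Natural end conditions: σ_0 = σ_4 = 0.
Hence σ_0 = 0, σ_1 = 261/28, σ_2 = -9/7, σ_3 = -117/28, σ_4 = 0.
On [3, 4], p(x) = 6 + 95/28·(x - 3) - 117/56·(x - 3)² + 39/56·(x - 3)³.
With (x - 3) = 1/4: p(13/4) = 3445/512.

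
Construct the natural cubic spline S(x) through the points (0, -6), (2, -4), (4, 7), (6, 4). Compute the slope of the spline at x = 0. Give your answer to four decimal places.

-0.6667

Write σ_i for S''(x_i). With h_i = 2, 2, 2 and divided differences Δ_i = 1, 11/2, -3/2, the continuity of S' gives the tridiagonal system
  2·σ_0 + 8·σ_1 + 2·σ_2 = 6(Δ_1 - Δ_0) = 27
  2·σ_1 + 8·σ_2 + 2·σ_3 = 6(Δ_2 - Δ_1) = -42
Natural end conditions: σ_0 = σ_3 = 0.
Forward elimination and back-substitution give σ_0 = 0, σ_1 = 5, σ_2 = -13/2, σ_3 = 0.
On [0, 2], S'(x) = b_0 + 2c_0·x + 3d_0·x² with b_0 = Δ_0 - h_0(2σ_0 + σ_1)/6 = -2/3, c_0 = σ_0/2 = 0, d_0 = (σ_1 - σ_0)/(6h_0) = 5/12. So S'(0) = -2/3.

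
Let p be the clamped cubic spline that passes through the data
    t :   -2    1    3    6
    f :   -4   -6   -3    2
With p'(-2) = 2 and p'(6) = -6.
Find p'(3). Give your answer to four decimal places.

3.7198

Write σ_i for p''(x_i). With h_i = 3, 2, 3 and divided differences Δ_i = -2/3, 3/2, 5/3, the continuity of p' gives the tridiagonal system
  3·σ_0 + 10·σ_1 + 2·σ_2 = 6(Δ_1 - Δ_0) = 13
  2·σ_1 + 10·σ_2 + 3·σ_3 = 6(Δ_2 - Δ_1) = 1
Clamped end conditions give two more equations: 2h_0·σ_0 + h_0·σ_1 = 6(Δ_0 - p'(-2)) = -16 and h_2·σ_2 + 2h_2·σ_3 = 6(p'(6) - Δ_2) = -46.
Solving the tridiagonal system: σ_0 = -989/273, σ_1 = 174/91, σ_2 = 216/91, σ_3 = -2417/273.
On [3, 6], p'(t) = b_2 + 2c_2·(t - 3) + 3d_2·(t - 3)² with b_2 = Δ_2 - h_2(2σ_2 + σ_3)/6 = 677/182, c_2 = σ_2/2 = 108/91, d_2 = (σ_3 - σ_2)/(6h_2) = -3065/4914. So p'(3) = 677/182.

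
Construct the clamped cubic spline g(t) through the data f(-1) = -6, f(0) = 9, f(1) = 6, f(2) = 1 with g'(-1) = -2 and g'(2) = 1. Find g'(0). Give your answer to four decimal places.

11.8000

Let M_i = g''(x_i). Step sizes h_i = 1, 1, 1; slopes of the chords Δ_i = (y_(i+1) - y_i)/h_i = 15, -3, -5.
  1·M_0 + 4·M_1 + 1·M_2 = 6(Δ_1 - Δ_0) = -108
  1·M_1 + 4·M_2 + 1·M_3 = 6(Δ_2 - Δ_1) = -12
Clamped end conditions give two more equations: 2h_0·M_0 + h_0·M_1 = 6(Δ_0 - g'(-1)) = 102 and h_2·M_2 + 2h_2·M_3 = 6(g'(2) - Δ_2) = 36.
Hence M_0 = 372/5, M_1 = -234/5, M_2 = 24/5, M_3 = 78/5.
On [0, 1], g'(t) = b_1 + 2c_1·t + 3d_1·t² with b_1 = Δ_1 - h_1(2M_1 + M_2)/6 = 59/5, c_1 = M_1/2 = -117/5, d_1 = (M_2 - M_1)/(6h_1) = 43/5. So g'(0) = 59/5.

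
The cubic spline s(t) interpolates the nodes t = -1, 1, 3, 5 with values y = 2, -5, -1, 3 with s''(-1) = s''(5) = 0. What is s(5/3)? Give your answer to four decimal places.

-4.5358

Put m_i = s'' at the i-th knot. Here h = (2, 2, 2) and Δ = (-7/2, 2, 2), so the interior equations h_(i-1)·m_(i-1) + 2(h_(i-1)+h_i)·m_i + h_i·m_(i+1) = 6(Δ_i − Δ_(i-1)) read
  2·m_0 + 8·m_1 + 2·m_2 = 6(Δ_1 - Δ_0) = 33
  2·m_1 + 8·m_2 + 2·m_3 = 6(Δ_2 - Δ_1) = 0
Natural end conditions: m_0 = m_3 = 0.
Solving: m_0 = 0, m_1 = 22/5, m_2 = -11/10, m_3 = 0.
On [1, 3], s(t) = -5 - 17/30·(t - 1) + 11/5·(t - 1)² - 11/24·(t - 1)³.
With (t - 1) = 2/3: s(5/3) = -1837/405.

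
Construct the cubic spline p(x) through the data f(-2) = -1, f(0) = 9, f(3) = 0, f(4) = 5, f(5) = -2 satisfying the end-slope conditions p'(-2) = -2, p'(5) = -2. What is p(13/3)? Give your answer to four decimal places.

2.9976

Put m_i = p'' at the i-th knot. Here h = (2, 3, 1, 1) and Δ = (5, -3, 5, -7), so the interior equations h_(i-1)·m_(i-1) + 2(h_(i-1)+h_i)·m_i + h_i·m_(i+1) = 6(Δ_i − Δ_(i-1)) read
  2·m_0 + 10·m_1 + 3·m_2 = 6(Δ_1 - Δ_0) = -48
  3·m_1 + 8·m_2 + 1·m_3 = 6(Δ_2 - Δ_1) = 48
  1·m_2 + 4·m_3 + 1·m_4 = 6(Δ_3 - Δ_2) = -72
Clamped end conditions give two more equations: 2h_0·m_0 + h_0·m_1 = 6(Δ_0 - p'(-2)) = 42 and h_3·m_3 + 2h_3·m_4 = 6(p'(5) - Δ_3) = 30.
Solving the tridiagonal system: m_0 = 1571/94, m_1 = -584/47, m_2 = 671/47, m_3 = -1360/47, m_4 = 1385/47.
On [4, 5], p(x) = 5 - 213/94·(x - 4) - 680/47·(x - 4)² + 915/94·(x - 4)³.
With (x - 4) = 1/3: p(13/3) = 1268/423.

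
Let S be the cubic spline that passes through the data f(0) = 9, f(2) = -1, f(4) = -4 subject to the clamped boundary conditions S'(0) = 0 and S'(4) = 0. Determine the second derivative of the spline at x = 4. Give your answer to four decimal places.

-0.3750

Put M_i = S'' at the i-th knot. Here h = (2, 2) and Δ = (-5, -3/2), so the interior equations h_(i-1)·M_(i-1) + 2(h_(i-1)+h_i)·M_i + h_i·M_(i+1) = 6(Δ_i − Δ_(i-1)) read
  2·M_0 + 8·M_1 + 2·M_2 = 6(Δ_1 - Δ_0) = 21
Clamped end conditions give two more equations: 2h_0·M_0 + h_0·M_1 = 6(Δ_0 - S'(0)) = -30 and h_1·M_1 + 2h_1·M_2 = 6(S'(4) - Δ_1) = 9.
Hence M_0 = -81/8, M_1 = 21/4, M_2 = -3/8.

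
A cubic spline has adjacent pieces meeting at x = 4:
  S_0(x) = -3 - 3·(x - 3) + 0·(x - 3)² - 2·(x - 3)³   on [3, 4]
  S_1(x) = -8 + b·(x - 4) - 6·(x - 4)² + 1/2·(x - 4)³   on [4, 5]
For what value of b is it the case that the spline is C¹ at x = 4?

-9

S_0'(x) = -3 + 0·(x - 3) - 6·(x - 3)², so S_0'(4) = -9. On the right, S_1'(4) = b, so b = -9.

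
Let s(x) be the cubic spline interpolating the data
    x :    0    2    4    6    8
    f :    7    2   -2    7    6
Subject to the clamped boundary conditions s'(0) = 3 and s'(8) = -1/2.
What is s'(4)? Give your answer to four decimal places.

2.4286

With M_i denoting the second derivative at x_i, h_i = 2, 2, 2, 2, and Δ_i = (y_(i+1) − y_i)/h_i = -5/2, -2, 9/2, -1/2:
  2·M_0 + 8·M_1 + 2·M_2 = 6(Δ_1 - Δ_0) = 3
  2·M_1 + 8·M_2 + 2·M_3 = 6(Δ_2 - Δ_1) = 39
  2·M_2 + 8·M_3 + 2·M_4 = 6(Δ_3 - Δ_2) = -30
Clamped end conditions give two more equations: 2h_0·M_0 + h_0·M_1 = 6(Δ_0 - s'(0)) = -33 and h_3·M_3 + 2h_3·M_4 = 6(s'(8) - Δ_3) = 0.
Forward elimination and back-substitution give M_0 = -491/56, M_1 = 29/28, M_2 = 49/8, M_3 = -169/28, M_4 = 169/56.
On [4, 6], s'(x) = b_2 + 2c_2·(x - 4) + 3d_2·(x - 4)² with b_2 = Δ_2 - h_2(2M_2 + M_3)/6 = 17/7, c_2 = M_2/2 = 49/16, d_2 = (M_3 - M_2)/(6h_2) = -227/224. So s'(4) = 17/7.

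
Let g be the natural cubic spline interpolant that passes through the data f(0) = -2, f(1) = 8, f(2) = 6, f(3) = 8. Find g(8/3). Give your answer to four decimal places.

Let σ_i = g''(x_i). Step sizes h_i = 1, 1, 1; slopes of the chords Δ_i = (y_(i+1) - y_i)/h_i = 10, -2, 2.
  1·σ_0 + 4·σ_1 + 1·σ_2 = 6(Δ_1 - Δ_0) = -72
  1·σ_1 + 4·σ_2 + 1·σ_3 = 6(Δ_2 - Δ_1) = 24
Natural end conditions: σ_0 = σ_3 = 0.
Hence σ_0 = 0, σ_1 = -104/5, σ_2 = 56/5, σ_3 = 0.
On [2, 3], g(x) = 6 - 26/15·(x - 2) + 28/5·(x - 2)² - 28/15·(x - 2)³.
With (x - 2) = 2/3: g(8/3) = 2746/405.

6.7802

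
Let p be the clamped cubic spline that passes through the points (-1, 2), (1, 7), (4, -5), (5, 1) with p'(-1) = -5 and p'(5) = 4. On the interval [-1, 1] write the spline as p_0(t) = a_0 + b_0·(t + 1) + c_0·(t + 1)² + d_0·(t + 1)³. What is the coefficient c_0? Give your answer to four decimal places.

Put m_i = p'' at the i-th knot. Here h = (2, 3, 1) and Δ = (5/2, -4, 6), so the interior equations h_(i-1)·m_(i-1) + 2(h_(i-1)+h_i)·m_i + h_i·m_(i+1) = 6(Δ_i − Δ_(i-1)) read
  2·m_0 + 10·m_1 + 3·m_2 = 6(Δ_1 - Δ_0) = -39
  3·m_1 + 8·m_2 + 1·m_3 = 6(Δ_2 - Δ_1) = 60
Clamped end conditions give two more equations: 2h_0·m_0 + h_0·m_1 = 6(Δ_0 - p'(-1)) = 45 and h_2·m_2 + 2h_2·m_3 = 6(p'(5) - Δ_2) = -12.
Forward elimination and back-substitution give m_0 = 439/26, m_1 = -293/26, m_2 = 173/13, m_3 = -329/26.
On [-1, 1], with p_0(t) = a_0 + b_0·(t + 1) + c_0·(t + 1)² + d_0·(t + 1)³: c_0 = m_0/2 = 439/52, d_0 = (m_1 - m_0)/(6h_0) = -61/26, b_0 = Δ_0 - h_0(2m_0 + m_1)/6 = -5.

8.4423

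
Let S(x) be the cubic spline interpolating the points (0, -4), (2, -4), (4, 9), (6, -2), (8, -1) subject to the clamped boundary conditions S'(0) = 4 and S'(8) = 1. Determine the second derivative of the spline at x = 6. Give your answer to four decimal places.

With σ_i denoting the second derivative at x_i, h_i = 2, 2, 2, 2, and Δ_i = (y_(i+1) − y_i)/h_i = 0, 13/2, -11/2, 1/2:
  2·σ_0 + 8·σ_1 + 2·σ_2 = 6(Δ_1 - Δ_0) = 39
  2·σ_1 + 8·σ_2 + 2·σ_3 = 6(Δ_2 - Δ_1) = -72
  2·σ_2 + 8·σ_3 + 2·σ_4 = 6(Δ_3 - Δ_2) = 36
Clamped end conditions give two more equations: 2h_0·σ_0 + h_0·σ_1 = 6(Δ_0 - S'(0)) = -24 and h_3·σ_3 + 2h_3·σ_4 = 6(S'(8) - Δ_3) = 3.
Hence σ_0 = -1305/112, σ_1 = 633/56, σ_2 = -225/16, σ_3 = 501/56, σ_4 = -417/112.

8.9464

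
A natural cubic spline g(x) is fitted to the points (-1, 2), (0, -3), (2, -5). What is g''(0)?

4

Let M_i = g''(x_i). Step sizes h_i = 1, 2; slopes of the chords Δ_i = (y_(i+1) - y_i)/h_i = -5, -1.
  1·M_0 + 6·M_1 + 2·M_2 = 6(Δ_1 - Δ_0) = 24
Natural end conditions: M_0 = M_2 = 0.
Solving: M_0 = 0, M_1 = 4, M_2 = 0.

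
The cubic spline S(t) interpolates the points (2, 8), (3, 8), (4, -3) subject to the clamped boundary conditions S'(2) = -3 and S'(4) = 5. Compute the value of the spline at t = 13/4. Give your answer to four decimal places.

Let M_i = S''(x_i). Step sizes h_i = 1, 1; slopes of the chords Δ_i = (y_(i+1) - y_i)/h_i = 0, -11.
  1·M_0 + 4·M_1 + 1·M_2 = 6(Δ_1 - Δ_0) = -66
Clamped end conditions give two more equations: 2h_0·M_0 + h_0·M_1 = 6(Δ_0 - S'(2)) = 18 and h_1·M_1 + 2h_1·M_2 = 6(S'(4) - Δ_1) = 96.
Hence M_0 = 59/2, M_1 = -41, M_2 = 137/2.
On [3, 4], S(t) = 8 - 35/4·(t - 3) - 41/2·(t - 3)² + 73/4·(t - 3)³.
With (t - 3) = 1/4: S(13/4) = 1233/256.

4.8164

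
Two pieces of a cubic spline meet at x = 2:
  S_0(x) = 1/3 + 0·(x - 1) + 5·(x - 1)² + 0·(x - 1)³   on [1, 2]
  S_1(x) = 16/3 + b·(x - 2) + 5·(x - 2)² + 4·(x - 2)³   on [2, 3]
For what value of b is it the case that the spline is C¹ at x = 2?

S_0'(x) = 0 + 10·(x - 1) + 0·(x - 1)², so S_0'(2) = 10. On the right, S_1'(2) = b, so b = 10.

10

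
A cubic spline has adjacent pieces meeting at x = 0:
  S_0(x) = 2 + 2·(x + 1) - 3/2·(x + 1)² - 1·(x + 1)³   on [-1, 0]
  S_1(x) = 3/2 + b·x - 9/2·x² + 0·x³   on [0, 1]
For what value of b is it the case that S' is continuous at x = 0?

S_0'(x) = 2 - 3·(x + 1) - 3·(x + 1)², so S_0'(0) = -4. On the right, S_1'(0) = b, so b = -4.

-4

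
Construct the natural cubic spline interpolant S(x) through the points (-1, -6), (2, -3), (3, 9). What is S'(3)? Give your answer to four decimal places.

13.3750

Write m_i for S''(x_i). With h_i = 3, 1 and divided differences Δ_i = 1, 12, the continuity of S' gives the tridiagonal system
  3·m_0 + 8·m_1 + 1·m_2 = 6(Δ_1 - Δ_0) = 66
Natural end conditions: m_0 = m_2 = 0.
Forward elimination and back-substitution give m_0 = 0, m_1 = 33/4, m_2 = 0.
On [2, 3], S'(x) = b_1 + 2c_1·(x - 2) + 3d_1·(x - 2)² with b_1 = Δ_1 - h_1(2m_1 + m_2)/6 = 37/4, c_1 = m_1/2 = 33/8, d_1 = (m_2 - m_1)/(6h_1) = -11/8. So S'(3) = 107/8.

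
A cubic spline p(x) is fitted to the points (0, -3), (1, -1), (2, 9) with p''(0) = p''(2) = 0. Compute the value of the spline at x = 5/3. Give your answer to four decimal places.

Put m_i = p'' at the i-th knot. Here h = (1, 1) and Δ = (2, 10), so the interior equations h_(i-1)·m_(i-1) + 2(h_(i-1)+h_i)·m_i + h_i·m_(i+1) = 6(Δ_i − Δ_(i-1)) read
  1·m_0 + 4·m_1 + 1·m_2 = 6(Δ_1 - Δ_0) = 48
Natural end conditions: m_0 = m_2 = 0.
Hence m_0 = 0, m_1 = 12, m_2 = 0.
On [1, 2], p(x) = -1 + 6·(x - 1) + 6·(x - 1)² - 2·(x - 1)³.
With (x - 1) = 2/3: p(5/3) = 137/27.

5.0741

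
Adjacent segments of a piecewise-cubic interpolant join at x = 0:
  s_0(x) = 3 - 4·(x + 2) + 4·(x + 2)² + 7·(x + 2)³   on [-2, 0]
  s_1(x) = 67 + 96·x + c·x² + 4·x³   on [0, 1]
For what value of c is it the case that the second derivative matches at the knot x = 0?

s_0''(x) = 8 + 42·(x + 2), so s_0''(0) = 92. On the right, s_1''(0) = 2c, so c = 46.

46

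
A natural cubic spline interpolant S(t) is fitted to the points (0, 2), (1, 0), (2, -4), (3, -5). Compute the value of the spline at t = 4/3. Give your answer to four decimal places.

-1.3383

Let σ_i = S''(x_i). Step sizes h_i = 1, 1, 1; slopes of the chords Δ_i = (y_(i+1) - y_i)/h_i = -2, -4, -1.
  1·σ_0 + 4·σ_1 + 1·σ_2 = 6(Δ_1 - Δ_0) = -12
  1·σ_1 + 4·σ_2 + 1·σ_3 = 6(Δ_2 - Δ_1) = 18
Natural end conditions: σ_0 = σ_3 = 0.
Solving the tridiagonal system: σ_0 = 0, σ_1 = -22/5, σ_2 = 28/5, σ_3 = 0.
On [1, 2], S(t) = 0 - 52/15·(t - 1) - 11/5·(t - 1)² + 5/3·(t - 1)³.
With (t - 1) = 1/3: S(4/3) = -542/405.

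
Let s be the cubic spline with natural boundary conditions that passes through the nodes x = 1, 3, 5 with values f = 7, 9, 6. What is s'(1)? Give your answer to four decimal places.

1.6250

Put m_i = s'' at the i-th knot. Here h = (2, 2) and Δ = (1, -3/2), so the interior equations h_(i-1)·m_(i-1) + 2(h_(i-1)+h_i)·m_i + h_i·m_(i+1) = 6(Δ_i − Δ_(i-1)) read
  2·m_0 + 8·m_1 + 2·m_2 = 6(Δ_1 - Δ_0) = -15
Natural end conditions: m_0 = m_2 = 0.
Forward elimination and back-substitution give m_0 = 0, m_1 = -15/8, m_2 = 0.
On [1, 3], s'(x) = b_0 + 2c_0·(x - 1) + 3d_0·(x - 1)² with b_0 = Δ_0 - h_0(2m_0 + m_1)/6 = 13/8, c_0 = m_0/2 = 0, d_0 = (m_1 - m_0)/(6h_0) = -5/32. So s'(1) = 13/8.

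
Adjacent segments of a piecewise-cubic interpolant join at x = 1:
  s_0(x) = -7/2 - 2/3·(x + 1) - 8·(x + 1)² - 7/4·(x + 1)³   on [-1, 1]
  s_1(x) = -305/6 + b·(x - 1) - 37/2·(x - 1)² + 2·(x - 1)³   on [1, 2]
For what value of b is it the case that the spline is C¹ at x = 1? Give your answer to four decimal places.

s_0'(x) = -2/3 - 16·(x + 1) - 21/4·(x + 1)², so s_0'(1) = -161/3. On the right, s_1'(1) = b, so b = -161/3.

-53.6667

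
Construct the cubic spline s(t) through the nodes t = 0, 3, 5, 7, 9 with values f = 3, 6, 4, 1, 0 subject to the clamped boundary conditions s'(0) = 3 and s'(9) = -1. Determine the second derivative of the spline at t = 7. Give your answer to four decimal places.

Put m_i = s'' at the i-th knot. Here h = (3, 2, 2, 2) and Δ = (1, -1, -3/2, -1/2), so the interior equations h_(i-1)·m_(i-1) + 2(h_(i-1)+h_i)·m_i + h_i·m_(i+1) = 6(Δ_i − Δ_(i-1)) read
  3·m_0 + 10·m_1 + 2·m_2 = 6(Δ_1 - Δ_0) = -12
  2·m_1 + 8·m_2 + 2·m_3 = 6(Δ_2 - Δ_1) = -3
  2·m_2 + 8·m_3 + 2·m_4 = 6(Δ_3 - Δ_2) = 6
Clamped end conditions give two more equations: 2h_0·m_0 + h_0·m_1 = 6(Δ_0 - s'(0)) = -12 and h_3·m_3 + 2h_3·m_4 = 6(s'(9) - Δ_3) = -3.
Solving the tridiagonal system: m_0 = -118/69, m_1 = -40/69, m_2 = -37/69, m_3 = 169/138, m_4 = -94/69.

1.2246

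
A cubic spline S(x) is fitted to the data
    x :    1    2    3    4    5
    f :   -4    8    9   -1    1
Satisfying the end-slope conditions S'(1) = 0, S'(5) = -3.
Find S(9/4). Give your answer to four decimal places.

10.2656

Put σ_i = S'' at the i-th knot. Here h = (1, 1, 1, 1) and Δ = (12, 1, -10, 2), so the interior equations h_(i-1)·σ_(i-1) + 2(h_(i-1)+h_i)·σ_i + h_i·σ_(i+1) = 6(Δ_i − Δ_(i-1)) read
  1·σ_0 + 4·σ_1 + 1·σ_2 = 6(Δ_1 - Δ_0) = -66
  1·σ_1 + 4·σ_2 + 1·σ_3 = 6(Δ_2 - Δ_1) = -66
  1·σ_2 + 4·σ_3 + 1·σ_4 = 6(Δ_3 - Δ_2) = 72
Clamped end conditions give two more equations: 2h_0·σ_0 + h_0·σ_1 = 6(Δ_0 - S'(1)) = 72 and h_3·σ_3 + 2h_3·σ_4 = 6(S'(5) - Δ_3) = -30.
Forward elimination and back-substitution give σ_0 = 48, σ_1 = -24, σ_2 = -18, σ_3 = 30, σ_4 = -30.
On [2, 3], S(x) = 8 + 12·(x - 2) - 12·(x - 2)² + 1·(x - 2)³.
With (x - 2) = 1/4: S(9/4) = 657/64.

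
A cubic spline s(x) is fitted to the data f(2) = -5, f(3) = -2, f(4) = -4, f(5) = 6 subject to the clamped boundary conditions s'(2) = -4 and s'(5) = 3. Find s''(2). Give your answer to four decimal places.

33.0667

With σ_i denoting the second derivative at x_i, h_i = 1, 1, 1, and Δ_i = (y_(i+1) − y_i)/h_i = 3, -2, 10:
  1·σ_0 + 4·σ_1 + 1·σ_2 = 6(Δ_1 - Δ_0) = -30
  1·σ_1 + 4·σ_2 + 1·σ_3 = 6(Δ_2 - Δ_1) = 72
Clamped end conditions give two more equations: 2h_0·σ_0 + h_0·σ_1 = 6(Δ_0 - s'(2)) = 42 and h_2·σ_2 + 2h_2·σ_3 = 6(s'(5) - Δ_2) = -42.
Forward elimination and back-substitution give σ_0 = 496/15, σ_1 = -362/15, σ_2 = 502/15, σ_3 = -566/15.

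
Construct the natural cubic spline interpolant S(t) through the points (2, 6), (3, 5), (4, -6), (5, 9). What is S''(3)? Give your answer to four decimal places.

Let M_i = S''(x_i). Step sizes h_i = 1, 1, 1; slopes of the chords Δ_i = (y_(i+1) - y_i)/h_i = -1, -11, 15.
  1·M_0 + 4·M_1 + 1·M_2 = 6(Δ_1 - Δ_0) = -60
  1·M_1 + 4·M_2 + 1·M_3 = 6(Δ_2 - Δ_1) = 156
Natural end conditions: M_0 = M_3 = 0.
Solving the tridiagonal system: M_0 = 0, M_1 = -132/5, M_2 = 228/5, M_3 = 0.

-26.4000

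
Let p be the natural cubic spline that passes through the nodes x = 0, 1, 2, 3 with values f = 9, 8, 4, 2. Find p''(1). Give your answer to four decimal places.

-5.6000

Put σ_i = p'' at the i-th knot. Here h = (1, 1, 1) and Δ = (-1, -4, -2), so the interior equations h_(i-1)·σ_(i-1) + 2(h_(i-1)+h_i)·σ_i + h_i·σ_(i+1) = 6(Δ_i − Δ_(i-1)) read
  1·σ_0 + 4·σ_1 + 1·σ_2 = 6(Δ_1 - Δ_0) = -18
  1·σ_1 + 4·σ_2 + 1·σ_3 = 6(Δ_2 - Δ_1) = 12
Natural end conditions: σ_0 = σ_3 = 0.
Solving the tridiagonal system: σ_0 = 0, σ_1 = -28/5, σ_2 = 22/5, σ_3 = 0.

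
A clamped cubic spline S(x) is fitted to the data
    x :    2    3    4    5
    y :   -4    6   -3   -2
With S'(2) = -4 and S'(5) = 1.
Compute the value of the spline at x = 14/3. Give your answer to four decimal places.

Write M_i for S''(x_i). With h_i = 1, 1, 1 and divided differences Δ_i = 10, -9, 1, the continuity of S' gives the tridiagonal system
  1·M_0 + 4·M_1 + 1·M_2 = 6(Δ_1 - Δ_0) = -114
  1·M_1 + 4·M_2 + 1·M_3 = 6(Δ_2 - Δ_1) = 60
Clamped end conditions give two more equations: 2h_0·M_0 + h_0·M_1 = 6(Δ_0 - S'(2)) = 84 and h_2·M_2 + 2h_2·M_3 = 6(S'(5) - Δ_2) = 0.
Hence M_0 = 1034/15, M_1 = -808/15, M_2 = 488/15, M_3 = -244/15.
On [4, 5], S(x) = -3 - 107/15·(x - 4) + 244/15·(x - 4)² - 122/15·(x - 4)³.
With (x - 4) = 2/3: S(14/3) = -1189/405.

-2.9358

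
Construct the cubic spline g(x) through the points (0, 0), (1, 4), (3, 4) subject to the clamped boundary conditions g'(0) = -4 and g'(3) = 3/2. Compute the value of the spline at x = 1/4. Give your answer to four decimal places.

-0.1758

Put M_i = g'' at the i-th knot. Here h = (1, 2) and Δ = (4, 0), so the interior equations h_(i-1)·M_(i-1) + 2(h_(i-1)+h_i)·M_i + h_i·M_(i+1) = 6(Δ_i − Δ_(i-1)) read
  1·M_0 + 6·M_1 + 2·M_2 = 6(Δ_1 - Δ_0) = -24
Clamped end conditions give two more equations: 2h_0·M_0 + h_0·M_1 = 6(Δ_0 - g'(0)) = 48 and h_1·M_1 + 2h_1·M_2 = 6(g'(3) - Δ_1) = 9.
Solving: M_0 = 179/6, M_1 = -35/3, M_2 = 97/12.
On [0, 1], g(x) = 0 - 4·x + 179/12·x² - 83/12·x³.
With x = 1/4: g(1/4) = -45/256.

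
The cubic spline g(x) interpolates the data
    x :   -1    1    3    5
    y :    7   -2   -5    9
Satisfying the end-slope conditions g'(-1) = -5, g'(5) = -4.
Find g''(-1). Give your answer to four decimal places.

Write M_i for g''(x_i). With h_i = 2, 2, 2 and divided differences Δ_i = -9/2, -3/2, 7, the continuity of g' gives the tridiagonal system
  2·M_0 + 8·M_1 + 2·M_2 = 6(Δ_1 - Δ_0) = 18
  2·M_1 + 8·M_2 + 2·M_3 = 6(Δ_2 - Δ_1) = 51
Clamped end conditions give two more equations: 2h_0·M_0 + h_0·M_1 = 6(Δ_0 - g'(-1)) = 3 and h_2·M_2 + 2h_2·M_3 = 6(g'(5) - Δ_2) = -66.
Solving: M_0 = 4/3, M_1 = -7/6, M_2 = 37/3, M_3 = -68/3.

1.3333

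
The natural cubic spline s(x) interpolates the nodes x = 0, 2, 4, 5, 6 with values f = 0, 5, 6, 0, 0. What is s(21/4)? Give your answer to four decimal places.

-0.6094

Let m_i = s''(x_i). Step sizes h_i = 2, 2, 1, 1; slopes of the chords Δ_i = (y_(i+1) - y_i)/h_i = 5/2, 1/2, -6, 0.
  2·m_0 + 8·m_1 + 2·m_2 = 6(Δ_1 - Δ_0) = -12
  2·m_1 + 6·m_2 + 1·m_3 = 6(Δ_2 - Δ_1) = -39
  1·m_2 + 4·m_3 + 1·m_4 = 6(Δ_3 - Δ_2) = 36
Natural end conditions: m_0 = m_4 = 0.
Solving: m_0 = 0, m_1 = 9/14, m_2 = -60/7, m_3 = 78/7, m_4 = 0.
On [5, 6], s(x) = 0 - 26/7·(x - 5) + 39/7·(x - 5)² - 13/7·(x - 5)³.
With (x - 5) = 1/4: s(21/4) = -39/64.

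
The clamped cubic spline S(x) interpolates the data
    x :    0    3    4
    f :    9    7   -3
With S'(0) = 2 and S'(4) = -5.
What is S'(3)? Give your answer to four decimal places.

With m_i denoting the second derivative at x_i, h_i = 3, 1, and Δ_i = (y_(i+1) − y_i)/h_i = -2/3, -10:
  3·m_0 + 8·m_1 + 1·m_2 = 6(Δ_1 - Δ_0) = -56
Clamped end conditions give two more equations: 2h_0·m_0 + h_0·m_1 = 6(Δ_0 - S'(0)) = -16 and h_1·m_1 + 2h_1·m_2 = 6(S'(4) - Δ_1) = 30.
Hence m_0 = 31/12, m_1 = -21/2, m_2 = 81/4.
On [3, 4], S'(x) = b_1 + 2c_1·(x - 3) + 3d_1·(x - 3)² with b_1 = Δ_1 - h_1(2m_1 + m_2)/6 = -79/8, c_1 = m_1/2 = -21/4, d_1 = (m_2 - m_1)/(6h_1) = 41/8. So S'(3) = -79/8.

-9.8750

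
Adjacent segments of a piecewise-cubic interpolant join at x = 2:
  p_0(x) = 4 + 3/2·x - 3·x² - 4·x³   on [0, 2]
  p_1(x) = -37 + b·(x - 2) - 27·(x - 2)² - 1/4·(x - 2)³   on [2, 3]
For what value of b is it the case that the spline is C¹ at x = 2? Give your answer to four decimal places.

p_0'(x) = 3/2 - 6·x - 12·x², so p_0'(2) = -117/2. On the right, p_1'(2) = b, so b = -117/2.

-58.5000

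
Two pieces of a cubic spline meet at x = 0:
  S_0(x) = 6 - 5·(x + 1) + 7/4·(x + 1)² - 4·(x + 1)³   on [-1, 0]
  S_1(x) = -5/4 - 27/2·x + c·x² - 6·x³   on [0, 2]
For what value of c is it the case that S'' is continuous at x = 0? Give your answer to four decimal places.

S_0''(x) = 7/2 - 24·(x + 1), so S_0''(0) = -41/2. On the right, S_1''(0) = 2c, so c = -41/4.

-10.2500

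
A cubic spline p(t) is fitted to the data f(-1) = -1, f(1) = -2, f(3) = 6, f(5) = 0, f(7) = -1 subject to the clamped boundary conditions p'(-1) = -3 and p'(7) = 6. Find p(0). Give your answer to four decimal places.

Put M_i = p'' at the i-th knot. Here h = (2, 2, 2, 2) and Δ = (-1/2, 4, -3, -1/2), so the interior equations h_(i-1)·M_(i-1) + 2(h_(i-1)+h_i)·M_i + h_i·M_(i+1) = 6(Δ_i − Δ_(i-1)) read
  2·M_0 + 8·M_1 + 2·M_2 = 6(Δ_1 - Δ_0) = 27
  2·M_1 + 8·M_2 + 2·M_3 = 6(Δ_2 - Δ_1) = -42
  2·M_2 + 8·M_3 + 2·M_4 = 6(Δ_3 - Δ_2) = 15
Clamped end conditions give two more equations: 2h_0·M_0 + h_0·M_1 = 6(Δ_0 - p'(-1)) = 15 and h_3·M_3 + 2h_3·M_4 = 6(p'(7) - Δ_3) = 39.
Solving the tridiagonal system: M_0 = 39/28, M_1 = 33/7, M_2 = -27/4, M_3 = 9/7, M_4 = 255/28.
On [-1, 1], p(t) = -1 - 3·(t + 1) + 39/56·(t + 1)² + 31/112·(t + 1)³.
With (t + 1) = 1: p(0) = -339/112.

-3.0268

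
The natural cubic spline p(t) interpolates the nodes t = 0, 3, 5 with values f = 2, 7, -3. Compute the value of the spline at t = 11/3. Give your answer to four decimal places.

With M_i denoting the second derivative at x_i, h_i = 3, 2, and Δ_i = (y_(i+1) − y_i)/h_i = 5/3, -5:
  3·M_0 + 10·M_1 + 2·M_2 = 6(Δ_1 - Δ_0) = -40
Natural end conditions: M_0 = M_2 = 0.
Solving the tridiagonal system: M_0 = 0, M_1 = -4, M_2 = 0.
On [3, 5], p(t) = 7 - 7/3·(t - 3) - 2·(t - 3)² + 1/3·(t - 3)³.
With (t - 3) = 2/3: p(11/3) = 377/81.

4.6543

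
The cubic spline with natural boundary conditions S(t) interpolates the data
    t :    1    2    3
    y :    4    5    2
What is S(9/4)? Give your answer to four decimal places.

With M_i denoting the second derivative at x_i, h_i = 1, 1, and Δ_i = (y_(i+1) − y_i)/h_i = 1, -3:
  1·M_0 + 4·M_1 + 1·M_2 = 6(Δ_1 - Δ_0) = -24
Natural end conditions: M_0 = M_2 = 0.
Forward elimination and back-substitution give M_0 = 0, M_1 = -6, M_2 = 0.
On [2, 3], S(t) = 5 - 1·(t - 2) - 3·(t - 2)² + 1·(t - 2)³.
With (t - 2) = 1/4: S(9/4) = 293/64.

4.5781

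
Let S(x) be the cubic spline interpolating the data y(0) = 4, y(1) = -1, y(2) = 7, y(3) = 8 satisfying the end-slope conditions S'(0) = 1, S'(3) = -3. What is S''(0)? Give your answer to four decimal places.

Write M_i for S''(x_i). With h_i = 1, 1, 1 and divided differences Δ_i = -5, 8, 1, the continuity of S' gives the tridiagonal system
  1·M_0 + 4·M_1 + 1·M_2 = 6(Δ_1 - Δ_0) = 78
  1·M_1 + 4·M_2 + 1·M_3 = 6(Δ_2 - Δ_1) = -42
Clamped end conditions give two more equations: 2h_0·M_0 + h_0·M_1 = 6(Δ_0 - S'(0)) = -36 and h_2·M_2 + 2h_2·M_3 = 6(S'(3) - Δ_2) = -24.
Forward elimination and back-substitution give M_0 = -514/15, M_1 = 488/15, M_2 = -268/15, M_3 = -46/15.

-34.2667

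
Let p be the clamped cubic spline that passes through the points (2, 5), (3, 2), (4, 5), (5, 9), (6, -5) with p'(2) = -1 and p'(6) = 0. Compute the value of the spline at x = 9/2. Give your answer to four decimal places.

9.1987

Put m_i = p'' at the i-th knot. Here h = (1, 1, 1, 1) and Δ = (-3, 3, 4, -14), so the interior equations h_(i-1)·m_(i-1) + 2(h_(i-1)+h_i)·m_i + h_i·m_(i+1) = 6(Δ_i − Δ_(i-1)) read
  1·m_0 + 4·m_1 + 1·m_2 = 6(Δ_1 - Δ_0) = 36
  1·m_1 + 4·m_2 + 1·m_3 = 6(Δ_2 - Δ_1) = 6
  1·m_2 + 4·m_3 + 1·m_4 = 6(Δ_3 - Δ_2) = -108
Clamped end conditions give two more equations: 2h_0·m_0 + h_0·m_1 = 6(Δ_0 - p'(2)) = -12 and h_3·m_3 + 2h_3·m_4 = 6(p'(6) - Δ_3) = 84.
Hence m_0 = -293/28, m_1 = 125/14, m_2 = 43/4, m_3 = -643/14, m_4 = 1819/28.
On [4, 5], p(x) = 5 + 113/14·(x - 4) + 43/8·(x - 4)² - 529/56·(x - 4)³.
With (x - 4) = 1/2: p(9/2) = 4121/448.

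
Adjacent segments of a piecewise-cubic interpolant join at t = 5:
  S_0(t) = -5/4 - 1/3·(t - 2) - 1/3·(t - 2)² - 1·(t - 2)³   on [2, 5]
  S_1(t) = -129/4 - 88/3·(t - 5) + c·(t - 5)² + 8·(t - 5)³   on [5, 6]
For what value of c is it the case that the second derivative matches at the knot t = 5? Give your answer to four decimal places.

-9.3333

S_0''(t) = -2/3 - 6·(t - 2), so S_0''(5) = -56/3. On the right, S_1''(5) = 2c, so c = -28/3.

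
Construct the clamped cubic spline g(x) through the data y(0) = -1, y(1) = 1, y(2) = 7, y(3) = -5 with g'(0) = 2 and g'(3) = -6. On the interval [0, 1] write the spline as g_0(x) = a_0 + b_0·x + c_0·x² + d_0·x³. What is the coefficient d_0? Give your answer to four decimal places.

4.6667

Write M_i for g''(x_i). With h_i = 1, 1, 1 and divided differences Δ_i = 2, 6, -12, the continuity of g' gives the tridiagonal system
  1·M_0 + 4·M_1 + 1·M_2 = 6(Δ_1 - Δ_0) = 24
  1·M_1 + 4·M_2 + 1·M_3 = 6(Δ_2 - Δ_1) = -108
Clamped end conditions give two more equations: 2h_0·M_0 + h_0·M_1 = 6(Δ_0 - g'(0)) = 0 and h_2·M_2 + 2h_2·M_3 = 6(g'(3) - Δ_2) = 36.
Forward elimination and back-substitution give M_0 = -28/3, M_1 = 56/3, M_2 = -124/3, M_3 = 116/3.
On [0, 1], with g_0(x) = a_0 + b_0·x + c_0·x² + d_0·x³: c_0 = M_0/2 = -14/3, d_0 = (M_1 - M_0)/(6h_0) = 14/3, b_0 = Δ_0 - h_0(2M_0 + M_1)/6 = 2.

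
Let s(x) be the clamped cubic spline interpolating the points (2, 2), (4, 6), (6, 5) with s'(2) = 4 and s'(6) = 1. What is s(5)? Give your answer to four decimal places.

Write σ_i for s''(x_i). With h_i = 2, 2 and divided differences Δ_i = 2, -1/2, the continuity of s' gives the tridiagonal system
  2·σ_0 + 8·σ_1 + 2·σ_2 = 6(Δ_1 - Δ_0) = -15
Clamped end conditions give two more equations: 2h_0·σ_0 + h_0·σ_1 = 6(Δ_0 - s'(2)) = -12 and h_1·σ_1 + 2h_1·σ_2 = 6(s'(6) - Δ_1) = 9.
Solving the tridiagonal system: σ_0 = -15/8, σ_1 = -9/4, σ_2 = 27/8.
On [4, 6], s(x) = 6 - 1/8·(x - 4) - 9/8·(x - 4)² + 15/32·(x - 4)³.
With (x - 4) = 1: s(5) = 167/32.

5.2188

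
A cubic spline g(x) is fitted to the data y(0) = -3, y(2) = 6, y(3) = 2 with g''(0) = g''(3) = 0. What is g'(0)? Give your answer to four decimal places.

Put σ_i = g'' at the i-th knot. Here h = (2, 1) and Δ = (9/2, -4), so the interior equations h_(i-1)·σ_(i-1) + 2(h_(i-1)+h_i)·σ_i + h_i·σ_(i+1) = 6(Δ_i − Δ_(i-1)) read
  2·σ_0 + 6·σ_1 + 1·σ_2 = 6(Δ_1 - Δ_0) = -51
Natural end conditions: σ_0 = σ_2 = 0.
Solving the tridiagonal system: σ_0 = 0, σ_1 = -17/2, σ_2 = 0.
On [0, 2], g'(x) = b_0 + 2c_0·x + 3d_0·x² with b_0 = Δ_0 - h_0(2σ_0 + σ_1)/6 = 22/3, c_0 = σ_0/2 = 0, d_0 = (σ_1 - σ_0)/(6h_0) = -17/24. So g'(0) = 22/3.

7.3333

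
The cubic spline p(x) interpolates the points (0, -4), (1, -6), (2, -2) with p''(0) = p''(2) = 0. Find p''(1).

Write M_i for p''(x_i). With h_i = 1, 1 and divided differences Δ_i = -2, 4, the continuity of p' gives the tridiagonal system
  1·M_0 + 4·M_1 + 1·M_2 = 6(Δ_1 - Δ_0) = 36
Natural end conditions: M_0 = M_2 = 0.
Forward elimination and back-substitution give M_0 = 0, M_1 = 9, M_2 = 0.

9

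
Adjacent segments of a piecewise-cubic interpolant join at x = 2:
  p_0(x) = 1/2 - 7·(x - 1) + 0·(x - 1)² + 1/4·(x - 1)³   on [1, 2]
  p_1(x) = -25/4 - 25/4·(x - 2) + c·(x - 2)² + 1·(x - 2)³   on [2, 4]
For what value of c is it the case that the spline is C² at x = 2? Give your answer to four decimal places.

p_0''(x) = 0 + 3/2·(x - 1), so p_0''(2) = 3/2. On the right, p_1''(2) = 2c, so c = 3/4.

0.7500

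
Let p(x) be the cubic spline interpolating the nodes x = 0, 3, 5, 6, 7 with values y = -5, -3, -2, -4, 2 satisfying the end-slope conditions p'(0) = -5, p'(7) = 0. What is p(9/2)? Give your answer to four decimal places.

-0.8911

Put m_i = p'' at the i-th knot. Here h = (3, 2, 1, 1) and Δ = (2/3, 1/2, -2, 6), so the interior equations h_(i-1)·m_(i-1) + 2(h_(i-1)+h_i)·m_i + h_i·m_(i+1) = 6(Δ_i − Δ_(i-1)) read
  3·m_0 + 10·m_1 + 2·m_2 = 6(Δ_1 - Δ_0) = -1
  2·m_1 + 6·m_2 + 1·m_3 = 6(Δ_2 - Δ_1) = -15
  1·m_2 + 4·m_3 + 1·m_4 = 6(Δ_3 - Δ_2) = 48
Clamped end conditions give two more equations: 2h_0·m_0 + h_0·m_1 = 6(Δ_0 - p'(0)) = 34 and h_3·m_3 + 2h_3·m_4 = 6(p'(7) - Δ_3) = -36.
Solving: m_0 = 1891/312, m_1 = -41/52, m_2 = -1175/208, m_3 = 2129/104, m_4 = -5873/208.
On [3, 5], p(x) = -3 + 605/208·(x - 3) - 41/104·(x - 3)² - 337/832·(x - 3)³.
With (x - 3) = 3/2: p(9/2) = -5931/6656.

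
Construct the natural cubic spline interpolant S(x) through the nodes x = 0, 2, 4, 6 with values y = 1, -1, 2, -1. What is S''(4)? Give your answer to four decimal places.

With M_i denoting the second derivative at x_i, h_i = 2, 2, 2, and Δ_i = (y_(i+1) − y_i)/h_i = -1, 3/2, -3/2:
  2·M_0 + 8·M_1 + 2·M_2 = 6(Δ_1 - Δ_0) = 15
  2·M_1 + 8·M_2 + 2·M_3 = 6(Δ_2 - Δ_1) = -18
Natural end conditions: M_0 = M_3 = 0.
Hence M_0 = 0, M_1 = 13/5, M_2 = -29/10, M_3 = 0.

-2.9000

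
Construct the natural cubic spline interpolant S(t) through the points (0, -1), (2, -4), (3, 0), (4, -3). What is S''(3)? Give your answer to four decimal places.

Put σ_i = S'' at the i-th knot. Here h = (2, 1, 1) and Δ = (-3/2, 4, -3), so the interior equations h_(i-1)·σ_(i-1) + 2(h_(i-1)+h_i)·σ_i + h_i·σ_(i+1) = 6(Δ_i − Δ_(i-1)) read
  2·σ_0 + 6·σ_1 + 1·σ_2 = 6(Δ_1 - Δ_0) = 33
  1·σ_1 + 4·σ_2 + 1·σ_3 = 6(Δ_2 - Δ_1) = -42
Natural end conditions: σ_0 = σ_3 = 0.
Solving: σ_0 = 0, σ_1 = 174/23, σ_2 = -285/23, σ_3 = 0.

-12.3913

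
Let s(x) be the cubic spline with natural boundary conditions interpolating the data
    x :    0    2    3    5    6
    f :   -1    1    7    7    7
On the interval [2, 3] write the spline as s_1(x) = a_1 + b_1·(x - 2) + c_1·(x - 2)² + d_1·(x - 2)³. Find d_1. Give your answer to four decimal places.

Let M_i = s''(x_i). Step sizes h_i = 2, 1, 2, 1; slopes of the chords Δ_i = (y_(i+1) - y_i)/h_i = 1, 6, 0, 0.
  2·M_0 + 6·M_1 + 1·M_2 = 6(Δ_1 - Δ_0) = 30
  1·M_1 + 6·M_2 + 2·M_3 = 6(Δ_2 - Δ_1) = -36
  2·M_2 + 6·M_3 + 1·M_4 = 6(Δ_3 - Δ_2) = 0
Natural end conditions: M_0 = M_4 = 0.
Solving: M_0 = 0, M_1 = 196/31, M_2 = -246/31, M_3 = 82/31, M_4 = 0.
On [2, 3], with s_1(x) = a_1 + b_1·(x - 2) + c_1·(x - 2)² + d_1·(x - 2)³: c_1 = M_1/2 = 98/31, d_1 = (M_2 - M_1)/(6h_1) = -221/93, b_1 = Δ_1 - h_1(2M_1 + M_2)/6 = 485/93.

-2.3763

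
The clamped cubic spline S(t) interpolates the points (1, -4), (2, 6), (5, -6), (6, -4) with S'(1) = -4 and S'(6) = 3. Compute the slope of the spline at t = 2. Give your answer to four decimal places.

11.4762

Write m_i for S''(x_i). With h_i = 1, 3, 1 and divided differences Δ_i = 10, -4, 2, the continuity of S' gives the tridiagonal system
  1·m_0 + 8·m_1 + 3·m_2 = 6(Δ_1 - Δ_0) = -84
  3·m_1 + 8·m_2 + 1·m_3 = 6(Δ_2 - Δ_1) = 36
Clamped end conditions give two more equations: 2h_0·m_0 + h_0·m_1 = 6(Δ_0 - S'(1)) = 84 and h_2·m_2 + 2h_2·m_3 = 6(S'(6) - Δ_2) = 6.
Hence m_0 = 1114/21, m_1 = -464/21, m_2 = 278/21, m_3 = -76/21.
On [2, 5], S'(t) = b_1 + 2c_1·(t - 2) + 3d_1·(t - 2)² with b_1 = Δ_1 - h_1(2m_1 + m_2)/6 = 241/21, c_1 = m_1/2 = -232/21, d_1 = (m_2 - m_1)/(6h_1) = 53/27. So S'(2) = 241/21.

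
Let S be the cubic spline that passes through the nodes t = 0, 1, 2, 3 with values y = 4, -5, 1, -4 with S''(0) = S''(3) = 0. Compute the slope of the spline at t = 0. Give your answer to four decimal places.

-13.7333

With M_i denoting the second derivative at x_i, h_i = 1, 1, 1, and Δ_i = (y_(i+1) − y_i)/h_i = -9, 6, -5:
  1·M_0 + 4·M_1 + 1·M_2 = 6(Δ_1 - Δ_0) = 90
  1·M_1 + 4·M_2 + 1·M_3 = 6(Δ_2 - Δ_1) = -66
Natural end conditions: M_0 = M_3 = 0.
Hence M_0 = 0, M_1 = 142/5, M_2 = -118/5, M_3 = 0.
On [0, 1], S'(t) = b_0 + 2c_0·t + 3d_0·t² with b_0 = Δ_0 - h_0(2M_0 + M_1)/6 = -206/15, c_0 = M_0/2 = 0, d_0 = (M_1 - M_0)/(6h_0) = 71/15. So S'(0) = -206/15.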